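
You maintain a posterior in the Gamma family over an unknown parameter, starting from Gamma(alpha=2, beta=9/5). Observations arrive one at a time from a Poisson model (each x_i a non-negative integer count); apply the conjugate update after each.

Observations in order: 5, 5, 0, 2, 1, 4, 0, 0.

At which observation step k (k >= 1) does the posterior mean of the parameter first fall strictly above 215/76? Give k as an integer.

k = 2

obs 1: x=5 → posterior Gamma(7, 14/5)
obs 2: x=5 → posterior Gamma(12, 19/5)
obs 3: x=0 → posterior Gamma(12, 24/5)
obs 4: x=2 → posterior Gamma(14, 29/5)
obs 5: x=1 → posterior Gamma(15, 34/5)
obs 6: x=4 → posterior Gamma(19, 39/5)
obs 7: x=0 → posterior Gamma(19, 44/5)
obs 8: x=0 → posterior Gamma(19, 49/5)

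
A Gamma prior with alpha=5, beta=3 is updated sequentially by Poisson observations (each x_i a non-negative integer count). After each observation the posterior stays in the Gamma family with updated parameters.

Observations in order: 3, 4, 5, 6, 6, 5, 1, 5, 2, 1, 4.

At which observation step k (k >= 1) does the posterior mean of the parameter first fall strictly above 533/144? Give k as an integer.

obs 1: x=3 → posterior Gamma(8, 4)
obs 2: x=4 → posterior Gamma(12, 5)
obs 3: x=5 → posterior Gamma(17, 6)
obs 4: x=6 → posterior Gamma(23, 7)
obs 5: x=6 → posterior Gamma(29, 8)
obs 6: x=5 → posterior Gamma(34, 9)
obs 7: x=1 → posterior Gamma(35, 10)
obs 8: x=5 → posterior Gamma(40, 11)
obs 9: x=2 → posterior Gamma(42, 12)
obs 10: x=1 → posterior Gamma(43, 13)
obs 11: x=4 → posterior Gamma(47, 14)

k = 6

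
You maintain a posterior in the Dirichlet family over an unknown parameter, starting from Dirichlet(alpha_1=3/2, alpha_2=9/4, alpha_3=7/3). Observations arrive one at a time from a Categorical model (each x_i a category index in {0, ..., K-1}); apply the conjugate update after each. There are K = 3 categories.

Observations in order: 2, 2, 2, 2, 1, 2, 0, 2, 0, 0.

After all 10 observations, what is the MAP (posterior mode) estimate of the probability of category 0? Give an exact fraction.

obs 1: x=2 → posterior Dirichlet(3/2, 9/4, 10/3)
obs 2: x=2 → posterior Dirichlet(3/2, 9/4, 13/3)
obs 3: x=2 → posterior Dirichlet(3/2, 9/4, 16/3)
obs 4: x=2 → posterior Dirichlet(3/2, 9/4, 19/3)
obs 5: x=1 → posterior Dirichlet(3/2, 13/4, 19/3)
obs 6: x=2 → posterior Dirichlet(3/2, 13/4, 22/3)
obs 7: x=0 → posterior Dirichlet(5/2, 13/4, 22/3)
obs 8: x=2 → posterior Dirichlet(5/2, 13/4, 25/3)
obs 9: x=0 → posterior Dirichlet(7/2, 13/4, 25/3)
obs 10: x=0 → posterior Dirichlet(9/2, 13/4, 25/3)

42/157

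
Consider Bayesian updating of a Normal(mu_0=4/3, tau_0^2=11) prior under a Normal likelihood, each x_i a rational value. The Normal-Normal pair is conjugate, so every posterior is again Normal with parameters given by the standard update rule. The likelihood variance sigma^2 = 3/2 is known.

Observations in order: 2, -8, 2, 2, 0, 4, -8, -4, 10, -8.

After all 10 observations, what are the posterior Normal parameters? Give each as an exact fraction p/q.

mu_0=-172/223, tau_0^2=33/223

obs 1: x=2 → posterior Normal(48/25, 33/25)
obs 2: x=-8 → posterior Normal(-128/47, 33/47)
obs 3: x=2 → posterior Normal(-28/23, 11/23)
obs 4: x=2 → posterior Normal(-40/91, 33/91)
obs 5: x=0 → posterior Normal(-40/113, 33/113)
obs 6: x=4 → posterior Normal(16/45, 11/45)
obs 7: x=-8 → posterior Normal(-128/157, 33/157)
obs 8: x=-4 → posterior Normal(-216/179, 33/179)
obs 9: x=10 → posterior Normal(4/201, 11/67)
obs 10: x=-8 → posterior Normal(-172/223, 33/223)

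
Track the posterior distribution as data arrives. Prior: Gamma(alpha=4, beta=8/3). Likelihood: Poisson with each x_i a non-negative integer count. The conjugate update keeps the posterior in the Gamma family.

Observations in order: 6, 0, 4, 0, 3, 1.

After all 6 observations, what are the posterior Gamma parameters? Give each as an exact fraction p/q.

alpha=18, beta=26/3

obs 1: x=6 → posterior Gamma(10, 11/3)
obs 2: x=0 → posterior Gamma(10, 14/3)
obs 3: x=4 → posterior Gamma(14, 17/3)
obs 4: x=0 → posterior Gamma(14, 20/3)
obs 5: x=3 → posterior Gamma(17, 23/3)
obs 6: x=1 → posterior Gamma(18, 26/3)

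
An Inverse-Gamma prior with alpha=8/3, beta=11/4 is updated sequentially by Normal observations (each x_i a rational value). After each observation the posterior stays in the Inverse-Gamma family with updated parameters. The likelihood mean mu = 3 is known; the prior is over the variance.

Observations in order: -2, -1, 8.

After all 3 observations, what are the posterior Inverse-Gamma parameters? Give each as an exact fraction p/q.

obs 1: x=-2 → posterior Inverse-Gamma(19/6, 61/4)
obs 2: x=-1 → posterior Inverse-Gamma(11/3, 93/4)
obs 3: x=8 → posterior Inverse-Gamma(25/6, 143/4)

alpha=25/6, beta=143/4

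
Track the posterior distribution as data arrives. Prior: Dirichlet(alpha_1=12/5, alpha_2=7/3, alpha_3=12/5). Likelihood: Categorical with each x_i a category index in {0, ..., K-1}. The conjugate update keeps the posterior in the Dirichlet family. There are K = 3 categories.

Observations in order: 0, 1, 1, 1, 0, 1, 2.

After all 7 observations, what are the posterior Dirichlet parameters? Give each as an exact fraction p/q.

obs 1: x=0 → posterior Dirichlet(17/5, 7/3, 12/5)
obs 2: x=1 → posterior Dirichlet(17/5, 10/3, 12/5)
obs 3: x=1 → posterior Dirichlet(17/5, 13/3, 12/5)
obs 4: x=1 → posterior Dirichlet(17/5, 16/3, 12/5)
obs 5: x=0 → posterior Dirichlet(22/5, 16/3, 12/5)
obs 6: x=1 → posterior Dirichlet(22/5, 19/3, 12/5)
obs 7: x=2 → posterior Dirichlet(22/5, 19/3, 17/5)

alpha_1=22/5, alpha_2=19/3, alpha_3=17/5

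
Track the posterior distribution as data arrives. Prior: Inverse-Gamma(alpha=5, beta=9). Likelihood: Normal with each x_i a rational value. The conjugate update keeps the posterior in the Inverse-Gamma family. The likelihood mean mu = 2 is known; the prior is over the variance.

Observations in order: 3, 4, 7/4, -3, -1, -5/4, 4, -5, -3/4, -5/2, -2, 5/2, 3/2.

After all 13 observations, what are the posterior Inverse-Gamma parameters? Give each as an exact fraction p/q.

alpha=23/2, beta=2639/32

obs 1: x=3 → posterior Inverse-Gamma(11/2, 19/2)
obs 2: x=4 → posterior Inverse-Gamma(6, 23/2)
obs 3: x=7/4 → posterior Inverse-Gamma(13/2, 369/32)
obs 4: x=-3 → posterior Inverse-Gamma(7, 769/32)
obs 5: x=-1 → posterior Inverse-Gamma(15/2, 913/32)
obs 6: x=-5/4 → posterior Inverse-Gamma(8, 541/16)
obs 7: x=4 → posterior Inverse-Gamma(17/2, 573/16)
obs 8: x=-5 → posterior Inverse-Gamma(9, 965/16)
obs 9: x=-3/4 → posterior Inverse-Gamma(19/2, 2051/32)
obs 10: x=-5/2 → posterior Inverse-Gamma(10, 2375/32)
obs 11: x=-2 → posterior Inverse-Gamma(21/2, 2631/32)
obs 12: x=5/2 → posterior Inverse-Gamma(11, 2635/32)
obs 13: x=3/2 → posterior Inverse-Gamma(23/2, 2639/32)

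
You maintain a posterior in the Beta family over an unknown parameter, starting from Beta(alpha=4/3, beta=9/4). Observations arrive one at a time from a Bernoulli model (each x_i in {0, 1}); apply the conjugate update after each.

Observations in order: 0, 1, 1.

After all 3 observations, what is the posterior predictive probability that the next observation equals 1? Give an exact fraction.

40/79

obs 1: x=0 → posterior Beta(4/3, 13/4)
obs 2: x=1 → posterior Beta(7/3, 13/4)
obs 3: x=1 → posterior Beta(10/3, 13/4)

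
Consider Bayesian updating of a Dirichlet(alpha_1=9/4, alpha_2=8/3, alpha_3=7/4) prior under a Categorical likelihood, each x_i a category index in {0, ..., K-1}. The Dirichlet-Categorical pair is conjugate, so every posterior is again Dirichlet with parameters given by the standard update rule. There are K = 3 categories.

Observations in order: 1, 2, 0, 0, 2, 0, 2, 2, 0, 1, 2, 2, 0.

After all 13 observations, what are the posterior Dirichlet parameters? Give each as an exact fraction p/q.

alpha_1=29/4, alpha_2=14/3, alpha_3=31/4

obs 1: x=1 → posterior Dirichlet(9/4, 11/3, 7/4)
obs 2: x=2 → posterior Dirichlet(9/4, 11/3, 11/4)
obs 3: x=0 → posterior Dirichlet(13/4, 11/3, 11/4)
obs 4: x=0 → posterior Dirichlet(17/4, 11/3, 11/4)
obs 5: x=2 → posterior Dirichlet(17/4, 11/3, 15/4)
obs 6: x=0 → posterior Dirichlet(21/4, 11/3, 15/4)
obs 7: x=2 → posterior Dirichlet(21/4, 11/3, 19/4)
obs 8: x=2 → posterior Dirichlet(21/4, 11/3, 23/4)
obs 9: x=0 → posterior Dirichlet(25/4, 11/3, 23/4)
obs 10: x=1 → posterior Dirichlet(25/4, 14/3, 23/4)
obs 11: x=2 → posterior Dirichlet(25/4, 14/3, 27/4)
obs 12: x=2 → posterior Dirichlet(25/4, 14/3, 31/4)
obs 13: x=0 → posterior Dirichlet(29/4, 14/3, 31/4)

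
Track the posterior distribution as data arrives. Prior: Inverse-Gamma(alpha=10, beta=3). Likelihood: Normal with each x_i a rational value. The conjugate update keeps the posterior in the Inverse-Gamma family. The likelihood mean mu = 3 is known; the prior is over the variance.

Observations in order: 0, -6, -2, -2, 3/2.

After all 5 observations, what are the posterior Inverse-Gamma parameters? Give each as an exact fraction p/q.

obs 1: x=0 → posterior Inverse-Gamma(21/2, 15/2)
obs 2: x=-6 → posterior Inverse-Gamma(11, 48)
obs 3: x=-2 → posterior Inverse-Gamma(23/2, 121/2)
obs 4: x=-2 → posterior Inverse-Gamma(12, 73)
obs 5: x=3/2 → posterior Inverse-Gamma(25/2, 593/8)

alpha=25/2, beta=593/8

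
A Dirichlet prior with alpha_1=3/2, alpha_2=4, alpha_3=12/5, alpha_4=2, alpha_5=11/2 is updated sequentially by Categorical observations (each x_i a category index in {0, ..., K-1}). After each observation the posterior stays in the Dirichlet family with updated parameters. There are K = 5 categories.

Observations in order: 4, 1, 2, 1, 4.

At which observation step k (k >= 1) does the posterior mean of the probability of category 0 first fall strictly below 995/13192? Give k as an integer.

k = 5

obs 1: x=4 → posterior Dirichlet(3/2, 4, 12/5, 2, 13/2)
obs 2: x=1 → posterior Dirichlet(3/2, 5, 12/5, 2, 13/2)
obs 3: x=2 → posterior Dirichlet(3/2, 5, 17/5, 2, 13/2)
obs 4: x=1 → posterior Dirichlet(3/2, 6, 17/5, 2, 13/2)
obs 5: x=4 → posterior Dirichlet(3/2, 6, 17/5, 2, 15/2)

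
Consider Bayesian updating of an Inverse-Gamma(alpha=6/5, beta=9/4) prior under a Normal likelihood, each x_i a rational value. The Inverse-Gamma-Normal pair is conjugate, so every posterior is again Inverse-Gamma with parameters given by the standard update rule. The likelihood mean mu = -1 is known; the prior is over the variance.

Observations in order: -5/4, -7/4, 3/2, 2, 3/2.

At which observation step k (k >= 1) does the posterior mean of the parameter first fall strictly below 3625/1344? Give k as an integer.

k = 2

obs 1: x=-5/4 → posterior Inverse-Gamma(17/10, 73/32)
obs 2: x=-7/4 → posterior Inverse-Gamma(11/5, 41/16)
obs 3: x=3/2 → posterior Inverse-Gamma(27/10, 91/16)
obs 4: x=2 → posterior Inverse-Gamma(16/5, 163/16)
obs 5: x=3/2 → posterior Inverse-Gamma(37/10, 213/16)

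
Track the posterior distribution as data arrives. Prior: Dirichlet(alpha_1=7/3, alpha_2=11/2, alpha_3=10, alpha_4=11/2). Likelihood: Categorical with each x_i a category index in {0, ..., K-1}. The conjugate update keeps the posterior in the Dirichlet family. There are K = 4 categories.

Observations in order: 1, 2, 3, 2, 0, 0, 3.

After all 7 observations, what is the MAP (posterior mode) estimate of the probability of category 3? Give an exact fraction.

39/158

obs 1: x=1 → posterior Dirichlet(7/3, 13/2, 10, 11/2)
obs 2: x=2 → posterior Dirichlet(7/3, 13/2, 11, 11/2)
obs 3: x=3 → posterior Dirichlet(7/3, 13/2, 11, 13/2)
obs 4: x=2 → posterior Dirichlet(7/3, 13/2, 12, 13/2)
obs 5: x=0 → posterior Dirichlet(10/3, 13/2, 12, 13/2)
obs 6: x=0 → posterior Dirichlet(13/3, 13/2, 12, 13/2)
obs 7: x=3 → posterior Dirichlet(13/3, 13/2, 12, 15/2)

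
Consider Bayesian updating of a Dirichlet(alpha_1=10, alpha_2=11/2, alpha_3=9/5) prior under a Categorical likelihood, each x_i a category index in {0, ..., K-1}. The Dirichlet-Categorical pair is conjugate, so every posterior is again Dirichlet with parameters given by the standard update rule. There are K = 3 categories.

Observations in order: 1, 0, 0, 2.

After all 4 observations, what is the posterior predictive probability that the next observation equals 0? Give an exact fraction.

obs 1: x=1 → posterior Dirichlet(10, 13/2, 9/5)
obs 2: x=0 → posterior Dirichlet(11, 13/2, 9/5)
obs 3: x=0 → posterior Dirichlet(12, 13/2, 9/5)
obs 4: x=2 → posterior Dirichlet(12, 13/2, 14/5)

40/71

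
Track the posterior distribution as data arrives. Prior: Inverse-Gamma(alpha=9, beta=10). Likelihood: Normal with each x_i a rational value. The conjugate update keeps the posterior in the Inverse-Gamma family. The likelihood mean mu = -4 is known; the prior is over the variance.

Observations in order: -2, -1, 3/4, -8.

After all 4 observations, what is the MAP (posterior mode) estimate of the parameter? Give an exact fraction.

obs 1: x=-2 → posterior Inverse-Gamma(19/2, 12)
obs 2: x=-1 → posterior Inverse-Gamma(10, 33/2)
obs 3: x=3/4 → posterior Inverse-Gamma(21/2, 889/32)
obs 4: x=-8 → posterior Inverse-Gamma(11, 1145/32)

1145/384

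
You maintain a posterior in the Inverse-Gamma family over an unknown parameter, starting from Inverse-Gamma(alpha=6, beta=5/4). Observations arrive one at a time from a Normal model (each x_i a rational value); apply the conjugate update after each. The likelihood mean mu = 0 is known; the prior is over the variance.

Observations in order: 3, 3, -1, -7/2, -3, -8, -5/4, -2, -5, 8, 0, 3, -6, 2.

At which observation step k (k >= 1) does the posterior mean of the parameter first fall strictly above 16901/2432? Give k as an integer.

k = 9

obs 1: x=3 → posterior Inverse-Gamma(13/2, 23/4)
obs 2: x=3 → posterior Inverse-Gamma(7, 41/4)
obs 3: x=-1 → posterior Inverse-Gamma(15/2, 43/4)
obs 4: x=-7/2 → posterior Inverse-Gamma(8, 135/8)
obs 5: x=-3 → posterior Inverse-Gamma(17/2, 171/8)
obs 6: x=-8 → posterior Inverse-Gamma(9, 427/8)
obs 7: x=-5/4 → posterior Inverse-Gamma(19/2, 1733/32)
obs 8: x=-2 → posterior Inverse-Gamma(10, 1797/32)
obs 9: x=-5 → posterior Inverse-Gamma(21/2, 2197/32)
obs 10: x=8 → posterior Inverse-Gamma(11, 3221/32)
obs 11: x=0 → posterior Inverse-Gamma(23/2, 3221/32)
obs 12: x=3 → posterior Inverse-Gamma(12, 3365/32)
obs 13: x=-6 → posterior Inverse-Gamma(25/2, 3941/32)
obs 14: x=2 → posterior Inverse-Gamma(13, 4005/32)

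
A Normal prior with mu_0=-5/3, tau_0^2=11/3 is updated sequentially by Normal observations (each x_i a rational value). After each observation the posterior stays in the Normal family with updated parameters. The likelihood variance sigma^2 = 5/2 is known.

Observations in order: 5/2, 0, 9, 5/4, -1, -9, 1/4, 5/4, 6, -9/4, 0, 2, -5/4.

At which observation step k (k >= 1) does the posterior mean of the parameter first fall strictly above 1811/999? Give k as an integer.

obs 1: x=5/2 → posterior Normal(30/37, 55/37)
obs 2: x=0 → posterior Normal(30/59, 55/59)
obs 3: x=9 → posterior Normal(76/27, 55/81)
obs 4: x=5/4 → posterior Normal(511/206, 55/103)
obs 5: x=-1 → posterior Normal(467/250, 11/25)
obs 6: x=-9 → posterior Normal(71/294, 55/147)
obs 7: x=1/4 → posterior Normal(41/169, 55/169)
obs 8: x=5/4 → posterior Normal(137/382, 55/191)
obs 9: x=6 → posterior Normal(401/426, 55/213)
obs 10: x=-9/4 → posterior Normal(151/235, 11/47)
obs 11: x=0 → posterior Normal(151/257, 55/257)
obs 12: x=2 → posterior Normal(65/93, 55/279)
obs 13: x=-5/4 → posterior Normal(335/602, 55/301)

k = 3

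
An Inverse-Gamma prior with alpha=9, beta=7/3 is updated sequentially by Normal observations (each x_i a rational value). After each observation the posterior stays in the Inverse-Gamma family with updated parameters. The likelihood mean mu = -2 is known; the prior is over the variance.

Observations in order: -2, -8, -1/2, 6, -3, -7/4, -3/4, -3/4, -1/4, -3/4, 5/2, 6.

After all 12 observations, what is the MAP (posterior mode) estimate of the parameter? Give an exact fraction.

obs 1: x=-2 → posterior Inverse-Gamma(19/2, 7/3)
obs 2: x=-8 → posterior Inverse-Gamma(10, 61/3)
obs 3: x=-1/2 → posterior Inverse-Gamma(21/2, 515/24)
obs 4: x=6 → posterior Inverse-Gamma(11, 1283/24)
obs 5: x=-3 → posterior Inverse-Gamma(23/2, 1295/24)
obs 6: x=-7/4 → posterior Inverse-Gamma(12, 5183/96)
obs 7: x=-3/4 → posterior Inverse-Gamma(25/2, 2629/48)
obs 8: x=-3/4 → posterior Inverse-Gamma(13, 5333/96)
obs 9: x=-1/4 → posterior Inverse-Gamma(27/2, 685/12)
obs 10: x=-3/4 → posterior Inverse-Gamma(14, 5555/96)
obs 11: x=5/2 → posterior Inverse-Gamma(29/2, 6527/96)
obs 12: x=6 → posterior Inverse-Gamma(15, 9599/96)

9599/1536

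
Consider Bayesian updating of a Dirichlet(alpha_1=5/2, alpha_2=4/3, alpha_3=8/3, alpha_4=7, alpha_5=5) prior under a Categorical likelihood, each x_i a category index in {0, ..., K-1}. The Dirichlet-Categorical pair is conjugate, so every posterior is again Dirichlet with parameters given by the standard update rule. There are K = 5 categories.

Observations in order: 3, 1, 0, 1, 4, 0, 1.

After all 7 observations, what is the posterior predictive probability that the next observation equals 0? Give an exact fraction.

obs 1: x=3 → posterior Dirichlet(5/2, 4/3, 8/3, 8, 5)
obs 2: x=1 → posterior Dirichlet(5/2, 7/3, 8/3, 8, 5)
obs 3: x=0 → posterior Dirichlet(7/2, 7/3, 8/3, 8, 5)
obs 4: x=1 → posterior Dirichlet(7/2, 10/3, 8/3, 8, 5)
obs 5: x=4 → posterior Dirichlet(7/2, 10/3, 8/3, 8, 6)
obs 6: x=0 → posterior Dirichlet(9/2, 10/3, 8/3, 8, 6)
obs 7: x=1 → posterior Dirichlet(9/2, 13/3, 8/3, 8, 6)

3/17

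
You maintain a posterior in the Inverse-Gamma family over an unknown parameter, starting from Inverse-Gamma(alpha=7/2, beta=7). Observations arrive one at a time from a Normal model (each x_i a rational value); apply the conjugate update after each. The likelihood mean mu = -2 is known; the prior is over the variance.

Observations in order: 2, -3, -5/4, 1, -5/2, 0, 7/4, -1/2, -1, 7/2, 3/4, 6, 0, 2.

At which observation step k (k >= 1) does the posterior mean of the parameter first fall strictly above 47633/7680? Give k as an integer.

k = 11

obs 1: x=2 → posterior Inverse-Gamma(4, 15)
obs 2: x=-3 → posterior Inverse-Gamma(9/2, 31/2)
obs 3: x=-5/4 → posterior Inverse-Gamma(5, 505/32)
obs 4: x=1 → posterior Inverse-Gamma(11/2, 649/32)
obs 5: x=-5/2 → posterior Inverse-Gamma(6, 653/32)
obs 6: x=0 → posterior Inverse-Gamma(13/2, 717/32)
obs 7: x=7/4 → posterior Inverse-Gamma(7, 471/16)
obs 8: x=-1/2 → posterior Inverse-Gamma(15/2, 489/16)
obs 9: x=-1 → posterior Inverse-Gamma(8, 497/16)
obs 10: x=7/2 → posterior Inverse-Gamma(17/2, 739/16)
obs 11: x=3/4 → posterior Inverse-Gamma(9, 1599/32)
obs 12: x=6 → posterior Inverse-Gamma(19/2, 2623/32)
obs 13: x=0 → posterior Inverse-Gamma(10, 2687/32)
obs 14: x=2 → posterior Inverse-Gamma(21/2, 2943/32)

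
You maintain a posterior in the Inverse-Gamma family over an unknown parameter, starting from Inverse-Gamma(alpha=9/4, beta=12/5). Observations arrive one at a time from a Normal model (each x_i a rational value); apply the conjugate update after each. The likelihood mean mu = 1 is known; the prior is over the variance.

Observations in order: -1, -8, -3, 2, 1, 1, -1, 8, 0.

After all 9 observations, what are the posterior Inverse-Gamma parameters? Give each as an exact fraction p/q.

obs 1: x=-1 → posterior Inverse-Gamma(11/4, 22/5)
obs 2: x=-8 → posterior Inverse-Gamma(13/4, 449/10)
obs 3: x=-3 → posterior Inverse-Gamma(15/4, 529/10)
obs 4: x=2 → posterior Inverse-Gamma(17/4, 267/5)
obs 5: x=1 → posterior Inverse-Gamma(19/4, 267/5)
obs 6: x=1 → posterior Inverse-Gamma(21/4, 267/5)
obs 7: x=-1 → posterior Inverse-Gamma(23/4, 277/5)
obs 8: x=8 → posterior Inverse-Gamma(25/4, 799/10)
obs 9: x=0 → posterior Inverse-Gamma(27/4, 402/5)

alpha=27/4, beta=402/5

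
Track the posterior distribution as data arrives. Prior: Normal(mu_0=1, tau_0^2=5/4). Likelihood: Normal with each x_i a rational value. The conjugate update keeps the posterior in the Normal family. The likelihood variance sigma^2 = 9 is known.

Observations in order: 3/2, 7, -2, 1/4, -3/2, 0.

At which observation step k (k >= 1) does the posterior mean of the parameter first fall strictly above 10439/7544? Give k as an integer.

obs 1: x=3/2 → posterior Normal(87/82, 45/41)
obs 2: x=7 → posterior Normal(157/92, 45/46)
obs 3: x=-2 → posterior Normal(137/102, 15/17)
obs 4: x=1/4 → posterior Normal(279/224, 45/56)
obs 5: x=-3/2 → posterior Normal(249/244, 45/61)
obs 6: x=0 → posterior Normal(83/88, 15/22)

k = 2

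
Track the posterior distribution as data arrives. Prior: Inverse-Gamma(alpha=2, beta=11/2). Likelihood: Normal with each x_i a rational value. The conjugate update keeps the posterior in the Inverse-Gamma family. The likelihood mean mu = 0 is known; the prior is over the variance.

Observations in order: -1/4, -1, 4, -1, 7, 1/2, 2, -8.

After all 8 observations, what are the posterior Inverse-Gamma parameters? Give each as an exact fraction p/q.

alpha=6, beta=2341/32

obs 1: x=-1/4 → posterior Inverse-Gamma(5/2, 177/32)
obs 2: x=-1 → posterior Inverse-Gamma(3, 193/32)
obs 3: x=4 → posterior Inverse-Gamma(7/2, 449/32)
obs 4: x=-1 → posterior Inverse-Gamma(4, 465/32)
obs 5: x=7 → posterior Inverse-Gamma(9/2, 1249/32)
obs 6: x=1/2 → posterior Inverse-Gamma(5, 1253/32)
obs 7: x=2 → posterior Inverse-Gamma(11/2, 1317/32)
obs 8: x=-8 → posterior Inverse-Gamma(6, 2341/32)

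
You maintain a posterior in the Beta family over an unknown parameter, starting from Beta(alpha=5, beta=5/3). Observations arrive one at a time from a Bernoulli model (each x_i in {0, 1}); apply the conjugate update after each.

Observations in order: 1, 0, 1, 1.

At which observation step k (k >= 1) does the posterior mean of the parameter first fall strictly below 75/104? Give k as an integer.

obs 1: x=1 → posterior Beta(6, 5/3)
obs 2: x=0 → posterior Beta(6, 8/3)
obs 3: x=1 → posterior Beta(7, 8/3)
obs 4: x=1 → posterior Beta(8, 8/3)

k = 2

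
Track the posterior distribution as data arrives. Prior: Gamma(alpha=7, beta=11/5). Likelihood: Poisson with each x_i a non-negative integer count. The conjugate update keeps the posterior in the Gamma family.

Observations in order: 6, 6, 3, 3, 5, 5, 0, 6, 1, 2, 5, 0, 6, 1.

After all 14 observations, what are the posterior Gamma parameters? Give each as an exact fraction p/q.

obs 1: x=6 → posterior Gamma(13, 16/5)
obs 2: x=6 → posterior Gamma(19, 21/5)
obs 3: x=3 → posterior Gamma(22, 26/5)
obs 4: x=3 → posterior Gamma(25, 31/5)
obs 5: x=5 → posterior Gamma(30, 36/5)
obs 6: x=5 → posterior Gamma(35, 41/5)
obs 7: x=0 → posterior Gamma(35, 46/5)
obs 8: x=6 → posterior Gamma(41, 51/5)
obs 9: x=1 → posterior Gamma(42, 56/5)
obs 10: x=2 → posterior Gamma(44, 61/5)
obs 11: x=5 → posterior Gamma(49, 66/5)
obs 12: x=0 → posterior Gamma(49, 71/5)
obs 13: x=6 → posterior Gamma(55, 76/5)
obs 14: x=1 → posterior Gamma(56, 81/5)

alpha=56, beta=81/5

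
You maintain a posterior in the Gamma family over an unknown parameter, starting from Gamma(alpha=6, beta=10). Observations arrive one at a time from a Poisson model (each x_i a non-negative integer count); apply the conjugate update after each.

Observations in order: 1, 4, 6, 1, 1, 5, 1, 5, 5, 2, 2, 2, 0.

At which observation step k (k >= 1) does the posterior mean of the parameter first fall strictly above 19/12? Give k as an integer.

obs 1: x=1 → posterior Gamma(7, 11)
obs 2: x=4 → posterior Gamma(11, 12)
obs 3: x=6 → posterior Gamma(17, 13)
obs 4: x=1 → posterior Gamma(18, 14)
obs 5: x=1 → posterior Gamma(19, 15)
obs 6: x=5 → posterior Gamma(24, 16)
obs 7: x=1 → posterior Gamma(25, 17)
obs 8: x=5 → posterior Gamma(30, 18)
obs 9: x=5 → posterior Gamma(35, 19)
obs 10: x=2 → posterior Gamma(37, 20)
obs 11: x=2 → posterior Gamma(39, 21)
obs 12: x=2 → posterior Gamma(41, 22)
obs 13: x=0 → posterior Gamma(41, 23)

k = 8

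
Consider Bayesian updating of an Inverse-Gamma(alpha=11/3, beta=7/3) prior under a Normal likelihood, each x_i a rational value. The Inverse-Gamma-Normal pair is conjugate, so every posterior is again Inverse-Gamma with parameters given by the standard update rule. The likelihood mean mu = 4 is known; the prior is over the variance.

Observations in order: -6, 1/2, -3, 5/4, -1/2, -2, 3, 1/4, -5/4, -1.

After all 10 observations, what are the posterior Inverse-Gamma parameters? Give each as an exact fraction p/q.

obs 1: x=-6 → posterior Inverse-Gamma(25/6, 157/3)
obs 2: x=1/2 → posterior Inverse-Gamma(14/3, 1403/24)
obs 3: x=-3 → posterior Inverse-Gamma(31/6, 1991/24)
obs 4: x=5/4 → posterior Inverse-Gamma(17/3, 8327/96)
obs 5: x=-1/2 → posterior Inverse-Gamma(37/6, 9299/96)
obs 6: x=-2 → posterior Inverse-Gamma(20/3, 11027/96)
obs 7: x=3 → posterior Inverse-Gamma(43/6, 11075/96)
obs 8: x=1/4 → posterior Inverse-Gamma(23/3, 5875/48)
obs 9: x=-5/4 → posterior Inverse-Gamma(49/6, 13073/96)
obs 10: x=-1 → posterior Inverse-Gamma(26/3, 14273/96)

alpha=26/3, beta=14273/96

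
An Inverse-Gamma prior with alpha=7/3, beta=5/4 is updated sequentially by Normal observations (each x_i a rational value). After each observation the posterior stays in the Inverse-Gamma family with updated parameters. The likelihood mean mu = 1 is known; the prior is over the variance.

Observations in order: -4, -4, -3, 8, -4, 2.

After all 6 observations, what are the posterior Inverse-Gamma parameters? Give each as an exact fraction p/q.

alpha=16/3, beta=287/4

obs 1: x=-4 → posterior Inverse-Gamma(17/6, 55/4)
obs 2: x=-4 → posterior Inverse-Gamma(10/3, 105/4)
obs 3: x=-3 → posterior Inverse-Gamma(23/6, 137/4)
obs 4: x=8 → posterior Inverse-Gamma(13/3, 235/4)
obs 5: x=-4 → posterior Inverse-Gamma(29/6, 285/4)
obs 6: x=2 → posterior Inverse-Gamma(16/3, 287/4)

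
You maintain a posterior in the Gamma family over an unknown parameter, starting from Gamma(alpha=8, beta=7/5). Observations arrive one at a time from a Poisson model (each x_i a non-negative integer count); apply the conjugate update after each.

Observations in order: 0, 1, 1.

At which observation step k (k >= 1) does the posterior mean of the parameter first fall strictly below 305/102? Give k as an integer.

obs 1: x=0 → posterior Gamma(8, 12/5)
obs 2: x=1 → posterior Gamma(9, 17/5)
obs 3: x=1 → posterior Gamma(10, 22/5)

k = 2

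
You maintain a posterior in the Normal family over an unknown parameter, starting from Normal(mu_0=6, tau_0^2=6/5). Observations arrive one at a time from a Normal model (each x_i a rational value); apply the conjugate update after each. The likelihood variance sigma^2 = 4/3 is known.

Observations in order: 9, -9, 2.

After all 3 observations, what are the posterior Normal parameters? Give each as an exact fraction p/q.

mu_0=78/37, tau_0^2=12/37

obs 1: x=9 → posterior Normal(141/19, 12/19)
obs 2: x=-9 → posterior Normal(15/7, 3/7)
obs 3: x=2 → posterior Normal(78/37, 12/37)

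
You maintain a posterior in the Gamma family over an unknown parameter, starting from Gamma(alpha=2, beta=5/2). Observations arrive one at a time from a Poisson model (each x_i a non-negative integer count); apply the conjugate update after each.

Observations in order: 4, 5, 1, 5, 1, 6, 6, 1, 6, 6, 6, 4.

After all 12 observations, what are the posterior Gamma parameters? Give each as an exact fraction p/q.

alpha=53, beta=29/2

obs 1: x=4 → posterior Gamma(6, 7/2)
obs 2: x=5 → posterior Gamma(11, 9/2)
obs 3: x=1 → posterior Gamma(12, 11/2)
obs 4: x=5 → posterior Gamma(17, 13/2)
obs 5: x=1 → posterior Gamma(18, 15/2)
obs 6: x=6 → posterior Gamma(24, 17/2)
obs 7: x=6 → posterior Gamma(30, 19/2)
obs 8: x=1 → posterior Gamma(31, 21/2)
obs 9: x=6 → posterior Gamma(37, 23/2)
obs 10: x=6 → posterior Gamma(43, 25/2)
obs 11: x=6 → posterior Gamma(49, 27/2)
obs 12: x=4 → posterior Gamma(53, 29/2)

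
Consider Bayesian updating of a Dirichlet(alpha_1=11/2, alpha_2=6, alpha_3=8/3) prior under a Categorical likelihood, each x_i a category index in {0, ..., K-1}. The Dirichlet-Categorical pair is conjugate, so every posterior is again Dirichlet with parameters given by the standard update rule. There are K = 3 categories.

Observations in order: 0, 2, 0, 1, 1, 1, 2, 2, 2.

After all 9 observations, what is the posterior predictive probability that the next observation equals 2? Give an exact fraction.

40/139

obs 1: x=0 → posterior Dirichlet(13/2, 6, 8/3)
obs 2: x=2 → posterior Dirichlet(13/2, 6, 11/3)
obs 3: x=0 → posterior Dirichlet(15/2, 6, 11/3)
obs 4: x=1 → posterior Dirichlet(15/2, 7, 11/3)
obs 5: x=1 → posterior Dirichlet(15/2, 8, 11/3)
obs 6: x=1 → posterior Dirichlet(15/2, 9, 11/3)
obs 7: x=2 → posterior Dirichlet(15/2, 9, 14/3)
obs 8: x=2 → posterior Dirichlet(15/2, 9, 17/3)
obs 9: x=2 → posterior Dirichlet(15/2, 9, 20/3)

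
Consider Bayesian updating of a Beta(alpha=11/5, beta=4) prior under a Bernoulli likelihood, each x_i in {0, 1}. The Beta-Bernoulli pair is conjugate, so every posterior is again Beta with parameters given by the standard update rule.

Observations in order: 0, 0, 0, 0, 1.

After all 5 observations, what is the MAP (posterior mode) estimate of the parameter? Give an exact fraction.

11/46

obs 1: x=0 → posterior Beta(11/5, 5)
obs 2: x=0 → posterior Beta(11/5, 6)
obs 3: x=0 → posterior Beta(11/5, 7)
obs 4: x=0 → posterior Beta(11/5, 8)
obs 5: x=1 → posterior Beta(16/5, 8)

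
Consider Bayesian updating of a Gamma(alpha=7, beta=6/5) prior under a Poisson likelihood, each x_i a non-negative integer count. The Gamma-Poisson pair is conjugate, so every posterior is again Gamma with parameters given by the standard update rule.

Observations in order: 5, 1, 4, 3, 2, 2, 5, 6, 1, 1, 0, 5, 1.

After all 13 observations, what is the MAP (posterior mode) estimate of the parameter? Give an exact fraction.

210/71

obs 1: x=5 → posterior Gamma(12, 11/5)
obs 2: x=1 → posterior Gamma(13, 16/5)
obs 3: x=4 → posterior Gamma(17, 21/5)
obs 4: x=3 → posterior Gamma(20, 26/5)
obs 5: x=2 → posterior Gamma(22, 31/5)
obs 6: x=2 → posterior Gamma(24, 36/5)
obs 7: x=5 → posterior Gamma(29, 41/5)
obs 8: x=6 → posterior Gamma(35, 46/5)
obs 9: x=1 → posterior Gamma(36, 51/5)
obs 10: x=1 → posterior Gamma(37, 56/5)
obs 11: x=0 → posterior Gamma(37, 61/5)
obs 12: x=5 → posterior Gamma(42, 66/5)
obs 13: x=1 → posterior Gamma(43, 71/5)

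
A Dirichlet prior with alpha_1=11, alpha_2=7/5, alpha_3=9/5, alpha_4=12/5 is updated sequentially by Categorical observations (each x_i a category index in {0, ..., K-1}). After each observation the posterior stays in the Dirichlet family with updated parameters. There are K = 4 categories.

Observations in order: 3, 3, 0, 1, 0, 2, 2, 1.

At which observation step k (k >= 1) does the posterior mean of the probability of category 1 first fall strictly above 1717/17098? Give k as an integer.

k = 4

obs 1: x=3 → posterior Dirichlet(11, 7/5, 9/5, 17/5)
obs 2: x=3 → posterior Dirichlet(11, 7/5, 9/5, 22/5)
obs 3: x=0 → posterior Dirichlet(12, 7/5, 9/5, 22/5)
obs 4: x=1 → posterior Dirichlet(12, 12/5, 9/5, 22/5)
obs 5: x=0 → posterior Dirichlet(13, 12/5, 9/5, 22/5)
obs 6: x=2 → posterior Dirichlet(13, 12/5, 14/5, 22/5)
obs 7: x=2 → posterior Dirichlet(13, 12/5, 19/5, 22/5)
obs 8: x=1 → posterior Dirichlet(13, 17/5, 19/5, 22/5)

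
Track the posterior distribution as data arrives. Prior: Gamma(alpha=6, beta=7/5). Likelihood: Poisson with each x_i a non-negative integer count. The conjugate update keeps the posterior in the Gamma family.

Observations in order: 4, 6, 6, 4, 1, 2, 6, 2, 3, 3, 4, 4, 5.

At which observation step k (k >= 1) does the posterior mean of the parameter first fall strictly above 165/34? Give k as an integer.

k = 3

obs 1: x=4 → posterior Gamma(10, 12/5)
obs 2: x=6 → posterior Gamma(16, 17/5)
obs 3: x=6 → posterior Gamma(22, 22/5)
obs 4: x=4 → posterior Gamma(26, 27/5)
obs 5: x=1 → posterior Gamma(27, 32/5)
obs 6: x=2 → posterior Gamma(29, 37/5)
obs 7: x=6 → posterior Gamma(35, 42/5)
obs 8: x=2 → posterior Gamma(37, 47/5)
obs 9: x=3 → posterior Gamma(40, 52/5)
obs 10: x=3 → posterior Gamma(43, 57/5)
obs 11: x=4 → posterior Gamma(47, 62/5)
obs 12: x=4 → posterior Gamma(51, 67/5)
obs 13: x=5 → posterior Gamma(56, 72/5)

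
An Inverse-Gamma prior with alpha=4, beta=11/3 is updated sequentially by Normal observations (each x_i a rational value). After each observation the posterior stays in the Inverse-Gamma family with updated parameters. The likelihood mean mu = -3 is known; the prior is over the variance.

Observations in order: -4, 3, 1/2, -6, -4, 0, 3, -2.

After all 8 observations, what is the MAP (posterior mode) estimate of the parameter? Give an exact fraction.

obs 1: x=-4 → posterior Inverse-Gamma(9/2, 25/6)
obs 2: x=3 → posterior Inverse-Gamma(5, 133/6)
obs 3: x=1/2 → posterior Inverse-Gamma(11/2, 679/24)
obs 4: x=-6 → posterior Inverse-Gamma(6, 787/24)
obs 5: x=-4 → posterior Inverse-Gamma(13/2, 799/24)
obs 6: x=0 → posterior Inverse-Gamma(7, 907/24)
obs 7: x=3 → posterior Inverse-Gamma(15/2, 1339/24)
obs 8: x=-2 → posterior Inverse-Gamma(8, 1351/24)

1351/216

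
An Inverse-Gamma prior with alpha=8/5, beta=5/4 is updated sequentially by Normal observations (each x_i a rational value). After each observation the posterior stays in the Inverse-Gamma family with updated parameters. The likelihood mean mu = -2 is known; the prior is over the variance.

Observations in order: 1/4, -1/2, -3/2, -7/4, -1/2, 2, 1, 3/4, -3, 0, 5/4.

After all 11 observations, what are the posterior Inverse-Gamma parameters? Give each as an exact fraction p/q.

alpha=71/10, beta=121/4

obs 1: x=1/4 → posterior Inverse-Gamma(21/10, 121/32)
obs 2: x=-1/2 → posterior Inverse-Gamma(13/5, 157/32)
obs 3: x=-3/2 → posterior Inverse-Gamma(31/10, 161/32)
obs 4: x=-7/4 → posterior Inverse-Gamma(18/5, 81/16)
obs 5: x=-1/2 → posterior Inverse-Gamma(41/10, 99/16)
obs 6: x=2 → posterior Inverse-Gamma(23/5, 227/16)
obs 7: x=1 → posterior Inverse-Gamma(51/10, 299/16)
obs 8: x=3/4 → posterior Inverse-Gamma(28/5, 719/32)
obs 9: x=-3 → posterior Inverse-Gamma(61/10, 735/32)
obs 10: x=0 → posterior Inverse-Gamma(33/5, 799/32)
obs 11: x=5/4 → posterior Inverse-Gamma(71/10, 121/4)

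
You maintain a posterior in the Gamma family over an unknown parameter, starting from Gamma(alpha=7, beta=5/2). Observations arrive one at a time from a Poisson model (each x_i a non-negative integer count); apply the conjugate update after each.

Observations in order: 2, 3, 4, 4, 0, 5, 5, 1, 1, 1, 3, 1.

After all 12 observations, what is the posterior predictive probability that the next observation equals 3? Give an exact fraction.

obs 1: x=2 → posterior Gamma(9, 7/2)
obs 2: x=3 → posterior Gamma(12, 9/2)
obs 3: x=4 → posterior Gamma(16, 11/2)
obs 4: x=4 → posterior Gamma(20, 13/2)
obs 5: x=0 → posterior Gamma(20, 15/2)
obs 6: x=5 → posterior Gamma(25, 17/2)
obs 7: x=5 → posterior Gamma(30, 19/2)
obs 8: x=1 → posterior Gamma(31, 21/2)
obs 9: x=1 → posterior Gamma(32, 23/2)
obs 10: x=1 → posterior Gamma(33, 25/2)
obs 11: x=3 → posterior Gamma(36, 27/2)
obs 12: x=1 → posterior Gamma(37, 29/2)

93910593792407899389098334850795618209307331079027195028408/451302514611022222119906091571193923850834154614488607763201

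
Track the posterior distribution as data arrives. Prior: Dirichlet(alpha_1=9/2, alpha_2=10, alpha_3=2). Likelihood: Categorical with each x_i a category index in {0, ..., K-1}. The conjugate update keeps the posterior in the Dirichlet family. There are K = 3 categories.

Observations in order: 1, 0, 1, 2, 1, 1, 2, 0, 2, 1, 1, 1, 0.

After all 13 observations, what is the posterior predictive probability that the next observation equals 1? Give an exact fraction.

34/59

obs 1: x=1 → posterior Dirichlet(9/2, 11, 2)
obs 2: x=0 → posterior Dirichlet(11/2, 11, 2)
obs 3: x=1 → posterior Dirichlet(11/2, 12, 2)
obs 4: x=2 → posterior Dirichlet(11/2, 12, 3)
obs 5: x=1 → posterior Dirichlet(11/2, 13, 3)
obs 6: x=1 → posterior Dirichlet(11/2, 14, 3)
obs 7: x=2 → posterior Dirichlet(11/2, 14, 4)
obs 8: x=0 → posterior Dirichlet(13/2, 14, 4)
obs 9: x=2 → posterior Dirichlet(13/2, 14, 5)
obs 10: x=1 → posterior Dirichlet(13/2, 15, 5)
obs 11: x=1 → posterior Dirichlet(13/2, 16, 5)
obs 12: x=1 → posterior Dirichlet(13/2, 17, 5)
obs 13: x=0 → posterior Dirichlet(15/2, 17, 5)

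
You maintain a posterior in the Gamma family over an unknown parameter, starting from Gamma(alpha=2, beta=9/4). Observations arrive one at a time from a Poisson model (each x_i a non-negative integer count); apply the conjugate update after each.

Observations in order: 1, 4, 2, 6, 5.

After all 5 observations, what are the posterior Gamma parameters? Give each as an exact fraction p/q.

alpha=20, beta=29/4

obs 1: x=1 → posterior Gamma(3, 13/4)
obs 2: x=4 → posterior Gamma(7, 17/4)
obs 3: x=2 → posterior Gamma(9, 21/4)
obs 4: x=6 → posterior Gamma(15, 25/4)
obs 5: x=5 → posterior Gamma(20, 29/4)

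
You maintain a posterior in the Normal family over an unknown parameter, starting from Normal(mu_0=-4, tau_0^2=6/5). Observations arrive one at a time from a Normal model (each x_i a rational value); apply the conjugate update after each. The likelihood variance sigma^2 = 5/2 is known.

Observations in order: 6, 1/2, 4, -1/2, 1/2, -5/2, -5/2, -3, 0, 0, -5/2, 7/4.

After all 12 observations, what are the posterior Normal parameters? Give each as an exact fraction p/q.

mu_0=-79/169, tau_0^2=30/169

obs 1: x=6 → posterior Normal(-28/37, 30/37)
obs 2: x=1/2 → posterior Normal(-22/49, 30/49)
obs 3: x=4 → posterior Normal(26/61, 30/61)
obs 4: x=-1/2 → posterior Normal(20/73, 30/73)
obs 5: x=1/2 → posterior Normal(26/85, 6/17)
obs 6: x=-5/2 → posterior Normal(-4/97, 30/97)
obs 7: x=-5/2 → posterior Normal(-34/109, 30/109)
obs 8: x=-3 → posterior Normal(-70/121, 30/121)
obs 9: x=0 → posterior Normal(-10/19, 30/133)
obs 10: x=0 → posterior Normal(-14/29, 6/29)
obs 11: x=-5/2 → posterior Normal(-100/157, 30/157)
obs 12: x=7/4 → posterior Normal(-79/169, 30/169)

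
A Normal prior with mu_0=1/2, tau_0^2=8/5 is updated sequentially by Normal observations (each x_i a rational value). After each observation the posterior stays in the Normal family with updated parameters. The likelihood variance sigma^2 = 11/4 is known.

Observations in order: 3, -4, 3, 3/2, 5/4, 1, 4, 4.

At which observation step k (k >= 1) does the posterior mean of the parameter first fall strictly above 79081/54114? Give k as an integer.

obs 1: x=3 → posterior Normal(247/174, 88/87)
obs 2: x=-4 → posterior Normal(-9/238, 88/119)
obs 3: x=3 → posterior Normal(183/302, 88/151)
obs 4: x=3/2 → posterior Normal(93/122, 88/183)
obs 5: x=5/4 → posterior Normal(359/430, 88/215)
obs 6: x=1 → posterior Normal(423/494, 88/247)
obs 7: x=4 → posterior Normal(679/558, 88/279)
obs 8: x=4 → posterior Normal(935/622, 88/311)

k = 8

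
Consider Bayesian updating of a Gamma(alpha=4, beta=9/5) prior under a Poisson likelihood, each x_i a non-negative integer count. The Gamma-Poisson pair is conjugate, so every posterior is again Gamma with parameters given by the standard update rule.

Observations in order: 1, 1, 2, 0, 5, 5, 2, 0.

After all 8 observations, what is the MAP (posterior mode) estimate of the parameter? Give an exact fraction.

95/49

obs 1: x=1 → posterior Gamma(5, 14/5)
obs 2: x=1 → posterior Gamma(6, 19/5)
obs 3: x=2 → posterior Gamma(8, 24/5)
obs 4: x=0 → posterior Gamma(8, 29/5)
obs 5: x=5 → posterior Gamma(13, 34/5)
obs 6: x=5 → posterior Gamma(18, 39/5)
obs 7: x=2 → posterior Gamma(20, 44/5)
obs 8: x=0 → posterior Gamma(20, 49/5)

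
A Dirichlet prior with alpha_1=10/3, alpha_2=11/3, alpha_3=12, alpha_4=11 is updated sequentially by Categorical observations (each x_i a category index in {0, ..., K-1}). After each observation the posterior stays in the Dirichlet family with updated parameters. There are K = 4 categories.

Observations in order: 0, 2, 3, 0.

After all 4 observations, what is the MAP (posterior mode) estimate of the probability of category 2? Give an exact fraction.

2/5

obs 1: x=0 → posterior Dirichlet(13/3, 11/3, 12, 11)
obs 2: x=2 → posterior Dirichlet(13/3, 11/3, 13, 11)
obs 3: x=3 → posterior Dirichlet(13/3, 11/3, 13, 12)
obs 4: x=0 → posterior Dirichlet(16/3, 11/3, 13, 12)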